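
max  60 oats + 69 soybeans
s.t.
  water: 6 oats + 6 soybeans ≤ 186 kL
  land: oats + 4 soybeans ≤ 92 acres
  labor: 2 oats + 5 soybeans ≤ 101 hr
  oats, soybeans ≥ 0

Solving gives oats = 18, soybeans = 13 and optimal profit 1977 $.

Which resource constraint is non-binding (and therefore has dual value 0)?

water: 186/186 (binding)
land: 70/92 (slack 22)
labor: 101/101 (binding)
By complementary slackness, a constraint with positive slack has shadow price 0 → land.

land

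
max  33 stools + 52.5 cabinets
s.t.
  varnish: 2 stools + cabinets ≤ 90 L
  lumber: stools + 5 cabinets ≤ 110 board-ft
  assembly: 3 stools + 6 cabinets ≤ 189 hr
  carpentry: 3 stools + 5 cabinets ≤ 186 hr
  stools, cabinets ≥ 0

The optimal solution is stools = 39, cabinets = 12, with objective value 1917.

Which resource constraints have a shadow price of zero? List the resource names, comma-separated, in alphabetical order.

carpentry, lumber

varnish: 90/90 (binding)
lumber: 99/110 (slack 11)
assembly: 189/189 (binding)
carpentry: 177/186 (slack 9)
By complementary slackness, a constraint with positive slack has shadow price 0 → carpentry, lumber.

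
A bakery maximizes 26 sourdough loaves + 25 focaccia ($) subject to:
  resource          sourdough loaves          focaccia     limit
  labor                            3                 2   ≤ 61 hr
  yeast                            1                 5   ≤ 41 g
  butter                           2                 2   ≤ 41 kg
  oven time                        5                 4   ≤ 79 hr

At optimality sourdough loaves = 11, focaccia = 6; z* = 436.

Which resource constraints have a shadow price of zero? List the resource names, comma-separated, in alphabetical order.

labor: 45/61 (slack 16)
yeast: 41/41 (binding)
butter: 34/41 (slack 7)
oven time: 79/79 (binding)
By complementary slackness, a constraint with positive slack has shadow price 0 → butter, labor.

butter, labor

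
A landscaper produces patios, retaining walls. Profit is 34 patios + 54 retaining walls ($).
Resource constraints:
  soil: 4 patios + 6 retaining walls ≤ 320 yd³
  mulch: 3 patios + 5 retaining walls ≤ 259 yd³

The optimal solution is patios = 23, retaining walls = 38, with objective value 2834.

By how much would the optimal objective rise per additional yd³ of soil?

At the optimum: soil uses 320 of 320 (binding); mulch uses 259 of 259 (binding).
The binding rows give the dual system: 4·y_soil + 3·y_mulch = 34 and 6·y_soil + 5·y_mulch = 54.
Solving: y_soil = 4, y_mulch = 6.
Shadow price of soil = 4.

4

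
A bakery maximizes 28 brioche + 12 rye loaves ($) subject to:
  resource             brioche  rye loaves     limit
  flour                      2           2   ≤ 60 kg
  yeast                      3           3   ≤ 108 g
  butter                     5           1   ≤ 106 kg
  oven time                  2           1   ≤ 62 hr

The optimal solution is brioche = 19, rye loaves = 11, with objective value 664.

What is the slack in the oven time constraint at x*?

oven time used = 2·19 + 1·11 = 49; slack = 62 − 49 = 13.

13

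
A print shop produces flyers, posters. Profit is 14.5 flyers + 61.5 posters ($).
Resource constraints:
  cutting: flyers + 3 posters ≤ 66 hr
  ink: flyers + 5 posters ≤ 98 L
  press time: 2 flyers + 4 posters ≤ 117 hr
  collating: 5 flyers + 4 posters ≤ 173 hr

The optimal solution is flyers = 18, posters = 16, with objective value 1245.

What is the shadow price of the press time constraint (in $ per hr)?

0

At the optimum: cutting uses 66 of 66 (binding); ink uses 98 of 98 (binding); press time uses 100 of 117 (slack = 17); collating uses 154 of 173 (slack = 19).
Slack constraints have shadow price 0 (complementary slackness).
From A_Bᵀ y = c: 1·y_cutting + 1·y_ink = 14.5; 3·y_cutting + 5·y_ink = 61.5.
This yields shadow prices y_cutting = 5.5, y_ink = 9.
Shadow price of press time = 0.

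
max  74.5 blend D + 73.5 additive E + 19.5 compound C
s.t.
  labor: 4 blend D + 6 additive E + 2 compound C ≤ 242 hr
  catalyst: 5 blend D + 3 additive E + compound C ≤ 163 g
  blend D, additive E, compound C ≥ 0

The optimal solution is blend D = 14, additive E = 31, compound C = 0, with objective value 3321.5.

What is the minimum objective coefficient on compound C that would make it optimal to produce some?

24.5

Check each constraint at x*: labor 242/242 (tight); catalyst 163/163 (tight).
The binding rows give the dual system: 4·y_labor + 5·y_catalyst = 74.5 and 6·y_labor + 3·y_catalyst = 73.5.
This yields shadow prices y_labor = 8, y_catalyst = 8.5.
compound C enters the basis when its profit ≥ yᵀa₃ = 8·2 + 8.5·1 = 24.5.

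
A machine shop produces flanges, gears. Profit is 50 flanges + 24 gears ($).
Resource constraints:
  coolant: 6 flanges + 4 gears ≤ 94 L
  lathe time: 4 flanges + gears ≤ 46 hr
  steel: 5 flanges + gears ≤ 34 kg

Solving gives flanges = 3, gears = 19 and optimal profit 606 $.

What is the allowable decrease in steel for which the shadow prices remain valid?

10.5

Binding constraints: coolant, steel. The basis is B = [[6,4],[5,1]] with det -14.
Per unit decrease in steel, x* moves by d = (-0.2857, 0.4286).
The basis stays optimal until flanges reaches 0; allowable decrease = 10.5 kg.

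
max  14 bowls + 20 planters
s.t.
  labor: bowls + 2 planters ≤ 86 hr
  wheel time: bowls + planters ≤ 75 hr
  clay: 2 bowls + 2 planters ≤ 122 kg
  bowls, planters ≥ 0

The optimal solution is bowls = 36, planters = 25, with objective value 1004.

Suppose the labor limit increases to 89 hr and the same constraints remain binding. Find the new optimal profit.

1022

Check each constraint at x*: labor 86/86 (tight); wheel time 61/75 (slack 14); clay 122/122 (tight).
Slack constraints have shadow price 0 (complementary slackness).
Dual feasibility on the basic columns requires 1·y_labor + 2·y_clay = 14, 2·y_labor + 2·y_clay = 20.
Solving: y_labor = 6, y_clay = 4.
Δz = y_labor·Δb = 6 × (3) = 18, so new z* = 1004 + 18 = 1022.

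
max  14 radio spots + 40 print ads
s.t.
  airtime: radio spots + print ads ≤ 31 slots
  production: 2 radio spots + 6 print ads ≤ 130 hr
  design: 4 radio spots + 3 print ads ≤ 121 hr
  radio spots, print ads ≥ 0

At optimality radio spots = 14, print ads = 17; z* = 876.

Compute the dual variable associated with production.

6.5

Binding: airtime and production. Non-binding: design (14 unused).
Slack constraints have shadow price 0 (complementary slackness).
The binding rows give the dual system: 1·y_airtime + 2·y_production = 14 and 1·y_airtime + 6·y_production = 40.
→ y_airtime = 1 and y_production = 6.5.
Shadow price of production = 6.5.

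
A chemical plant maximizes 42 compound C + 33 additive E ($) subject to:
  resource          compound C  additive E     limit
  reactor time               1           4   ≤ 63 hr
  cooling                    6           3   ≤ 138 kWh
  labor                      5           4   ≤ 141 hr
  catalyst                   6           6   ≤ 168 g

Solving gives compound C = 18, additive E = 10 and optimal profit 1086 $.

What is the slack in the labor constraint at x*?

labor used = 5·18 + 4·10 = 130; slack = 141 − 130 = 11.

11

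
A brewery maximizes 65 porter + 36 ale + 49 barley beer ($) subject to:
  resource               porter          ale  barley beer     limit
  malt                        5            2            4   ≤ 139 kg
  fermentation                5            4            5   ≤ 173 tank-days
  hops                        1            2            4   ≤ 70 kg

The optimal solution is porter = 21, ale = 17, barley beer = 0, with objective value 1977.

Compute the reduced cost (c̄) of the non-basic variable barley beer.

Binding: malt and fermentation. Non-binding: hops (15 unused).
By complementary slackness, y = 0 for the non-binding constraint.
Dual feasibility on the basic columns requires 5·y_malt + 5·y_fermentation = 65, 2·y_malt + 4·y_fermentation = 36.
Solving: y_malt = 8, y_fermentation = 5.
Reduced cost of barley beer: c₃ − yᵀa₃ = 49 − (8·4 + 5·5) = 49 − 57 = -8.

-8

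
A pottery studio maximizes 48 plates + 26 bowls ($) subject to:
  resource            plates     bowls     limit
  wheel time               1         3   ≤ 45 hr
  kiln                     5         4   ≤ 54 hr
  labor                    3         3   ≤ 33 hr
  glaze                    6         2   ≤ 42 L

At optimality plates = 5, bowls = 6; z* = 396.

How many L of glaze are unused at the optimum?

glaze used = 6·5 + 2·6 = 42; slack = 42 − 42 = 0.

0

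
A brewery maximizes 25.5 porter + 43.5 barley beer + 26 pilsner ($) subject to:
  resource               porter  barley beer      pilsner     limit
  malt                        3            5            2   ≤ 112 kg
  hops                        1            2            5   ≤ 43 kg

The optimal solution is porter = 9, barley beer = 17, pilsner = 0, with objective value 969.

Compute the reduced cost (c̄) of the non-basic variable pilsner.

-4

At the optimum: malt uses 112 of 112 (binding); hops uses 43 of 43 (binding).
From A_Bᵀ y = c: 3·y_malt + 1·y_hops = 25.5; 5·y_malt + 2·y_hops = 43.5.
Solving: y_malt = 7.5, y_hops = 3.
Reduced cost of pilsner: c₃ − yᵀa₃ = 26 − (7.5·2 + 3·5) = 26 − 30 = -4.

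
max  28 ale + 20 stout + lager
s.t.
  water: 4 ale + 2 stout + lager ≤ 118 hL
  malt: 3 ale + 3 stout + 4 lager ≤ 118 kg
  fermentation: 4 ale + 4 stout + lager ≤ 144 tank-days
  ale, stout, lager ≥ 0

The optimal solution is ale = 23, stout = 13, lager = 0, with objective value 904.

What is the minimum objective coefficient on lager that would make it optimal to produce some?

7

Binding: water and fermentation. Non-binding: malt (10 unused).
By complementary slackness, y = 0 for the non-binding constraint.
From A_Bᵀ y = c: 4·y_water + 4·y_fermentation = 28; 2·y_water + 4·y_fermentation = 20.
→ y_water = 4 and y_fermentation = 3.
lager enters the basis when its profit ≥ yᵀa₃ = 4·1 + 3·1 = 7.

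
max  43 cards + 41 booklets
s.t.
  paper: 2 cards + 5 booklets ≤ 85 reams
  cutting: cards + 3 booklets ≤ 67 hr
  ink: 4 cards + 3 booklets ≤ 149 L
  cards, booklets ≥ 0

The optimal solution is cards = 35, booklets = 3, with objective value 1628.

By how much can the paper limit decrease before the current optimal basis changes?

10.5

Binding constraints: paper, ink. The basis is B = [[2,5],[4,3]] with det -14.
Per unit decrease in paper, x* moves by d = (0.2143, -0.2857).
The basis stays optimal until booklets reaches 0; allowable decrease = 10.5 reams.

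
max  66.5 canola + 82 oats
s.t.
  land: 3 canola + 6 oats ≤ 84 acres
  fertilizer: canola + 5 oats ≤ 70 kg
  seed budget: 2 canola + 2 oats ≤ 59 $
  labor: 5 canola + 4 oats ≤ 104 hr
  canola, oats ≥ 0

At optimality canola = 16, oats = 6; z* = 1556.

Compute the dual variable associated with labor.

8.5

At the optimum: land uses 84 of 84 (binding); fertilizer uses 46 of 70 (slack = 24); seed budget uses 44 of 59 (slack = 15); labor uses 104 of 104 (binding).
By complementary slackness, y = 0 for the non-binding constraints.
The binding rows give the dual system: 3·y_land + 5·y_labor = 66.5 and 6·y_land + 4·y_labor = 82.
Solving: y_land = 8, y_labor = 8.5.
Shadow price of labor = 8.5.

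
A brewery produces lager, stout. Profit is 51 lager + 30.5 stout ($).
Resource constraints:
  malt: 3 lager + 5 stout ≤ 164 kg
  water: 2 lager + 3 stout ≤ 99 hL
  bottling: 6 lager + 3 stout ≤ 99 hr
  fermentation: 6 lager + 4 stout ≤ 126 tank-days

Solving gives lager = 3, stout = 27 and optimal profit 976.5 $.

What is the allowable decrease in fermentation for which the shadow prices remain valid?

Binding constraints: bottling, fermentation. The basis is B = [[6,3],[6,4]] with det 6.
Per unit decrease in fermentation, x* moves by d = (0.5, -1).
The basis stays optimal until stout reaches 0; allowable decrease = 27 tank-days.

27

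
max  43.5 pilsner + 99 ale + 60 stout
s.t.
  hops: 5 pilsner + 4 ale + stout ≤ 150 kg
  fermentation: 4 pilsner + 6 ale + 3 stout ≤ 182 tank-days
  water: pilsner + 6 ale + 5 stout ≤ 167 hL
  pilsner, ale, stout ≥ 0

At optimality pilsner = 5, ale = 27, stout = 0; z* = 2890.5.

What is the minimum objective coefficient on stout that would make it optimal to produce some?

Binding: fermentation and water. Non-binding: hops (17 unused).
Since hops is not tight, its dual is 0.
From A_Bᵀ y = c: 4·y_fermentation + 1·y_water = 43.5; 6·y_fermentation + 6·y_water = 99.
→ y_fermentation = 9 and y_water = 7.5.
stout enters the basis when its profit ≥ yᵀa₃ = 9·3 + 7.5·5 = 64.5.

64.5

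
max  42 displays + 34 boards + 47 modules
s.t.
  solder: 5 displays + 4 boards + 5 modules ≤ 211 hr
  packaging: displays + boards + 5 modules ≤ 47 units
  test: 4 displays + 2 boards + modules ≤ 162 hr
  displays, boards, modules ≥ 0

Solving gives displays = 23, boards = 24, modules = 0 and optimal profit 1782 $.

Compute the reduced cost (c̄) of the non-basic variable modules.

-3

At the optimum: solder uses 211 of 211 (binding); packaging uses 47 of 47 (binding); test uses 140 of 162 (slack = 22).
By complementary slackness, y = 0 for the non-binding constraint.
The binding rows give the dual system: 5·y_solder + 1·y_packaging = 42 and 4·y_solder + 1·y_packaging = 34.
Solving: y_solder = 8, y_packaging = 2.
Reduced cost of modules: c₃ − yᵀa₃ = 47 − (8·5 + 2·5) = 47 − 50 = -3.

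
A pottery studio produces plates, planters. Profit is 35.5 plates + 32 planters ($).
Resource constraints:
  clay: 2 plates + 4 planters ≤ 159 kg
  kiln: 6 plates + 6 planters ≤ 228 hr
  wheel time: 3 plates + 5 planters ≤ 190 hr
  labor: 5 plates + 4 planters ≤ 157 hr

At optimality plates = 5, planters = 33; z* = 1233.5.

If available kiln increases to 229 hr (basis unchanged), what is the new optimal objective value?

At the optimum: clay uses 142 of 159 (slack = 17); kiln uses 228 of 228 (binding); wheel time uses 180 of 190 (slack = 10); labor uses 157 of 157 (binding).
By complementary slackness, y = 0 for the non-binding constraints.
The binding rows give the dual system: 6·y_kiln + 5·y_labor = 35.5 and 6·y_kiln + 4·y_labor = 32.
Solving: y_kiln = 3, y_labor = 3.5.
Δz = y_kiln·Δb = 3 × (1) = 3, so new z* = 1233.5 + 3 = 1236.5.

1236.5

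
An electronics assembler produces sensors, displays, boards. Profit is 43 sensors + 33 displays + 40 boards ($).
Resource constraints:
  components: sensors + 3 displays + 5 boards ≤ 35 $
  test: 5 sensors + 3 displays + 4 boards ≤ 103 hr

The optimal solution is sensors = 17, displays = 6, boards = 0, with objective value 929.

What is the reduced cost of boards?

Both components and test are binding at x*.
Dual feasibility on the basic columns requires 1·y_components + 5·y_test = 43, 3·y_components + 3·y_test = 33.
Solving: y_components = 3, y_test = 8.
Reduced cost of boards: c₃ − yᵀa₃ = 40 − (3·5 + 8·4) = 40 − 47 = -7.

-7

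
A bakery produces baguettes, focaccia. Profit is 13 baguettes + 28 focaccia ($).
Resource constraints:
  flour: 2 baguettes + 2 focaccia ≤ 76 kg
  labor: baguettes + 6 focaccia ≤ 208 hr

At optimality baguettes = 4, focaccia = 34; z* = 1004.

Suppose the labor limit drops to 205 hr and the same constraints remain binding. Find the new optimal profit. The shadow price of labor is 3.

Δb = -3, so new z* = 1004 + (3)·(-3) = 1004 − 9 = 995.

995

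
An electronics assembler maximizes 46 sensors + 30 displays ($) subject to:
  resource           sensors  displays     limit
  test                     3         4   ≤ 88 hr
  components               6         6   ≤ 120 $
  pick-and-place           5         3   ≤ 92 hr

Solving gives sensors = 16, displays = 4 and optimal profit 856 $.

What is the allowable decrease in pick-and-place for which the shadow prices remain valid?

Binding constraints: components, pick-and-place. The basis is B = [[6,6],[5,3]] with det -12.
Per unit decrease in pick-and-place, x* moves by d = (-0.5, 0.5).
The basis stays optimal until sensors reaches 0; allowable decrease = 32 hr.

32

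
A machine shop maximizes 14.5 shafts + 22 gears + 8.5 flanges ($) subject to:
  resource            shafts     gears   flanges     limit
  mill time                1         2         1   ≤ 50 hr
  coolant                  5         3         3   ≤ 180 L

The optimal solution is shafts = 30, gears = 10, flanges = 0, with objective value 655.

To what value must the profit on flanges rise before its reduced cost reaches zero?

At the optimum: mill time uses 50 of 50 (binding); coolant uses 180 of 180 (binding).
From A_Bᵀ y = c: 1·y_mill time + 5·y_coolant = 14.5; 2·y_mill time + 3·y_coolant = 22.
This yields shadow prices y_mill time = 9.5, y_coolant = 1.
flanges enters the basis when its profit ≥ yᵀa₃ = 9.5·1 + 1·3 = 12.5.

12.5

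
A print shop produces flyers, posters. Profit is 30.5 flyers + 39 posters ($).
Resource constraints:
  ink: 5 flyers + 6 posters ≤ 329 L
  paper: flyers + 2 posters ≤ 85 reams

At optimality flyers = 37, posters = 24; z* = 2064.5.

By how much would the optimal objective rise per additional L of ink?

5.5

At the optimum: ink uses 329 of 329 (binding); paper uses 85 of 85 (binding).
Dual feasibility on the basic columns requires 5·y_ink + 1·y_paper = 30.5, 6·y_ink + 2·y_paper = 39.
→ y_ink = 5.5 and y_paper = 3.
Shadow price of ink = 5.5.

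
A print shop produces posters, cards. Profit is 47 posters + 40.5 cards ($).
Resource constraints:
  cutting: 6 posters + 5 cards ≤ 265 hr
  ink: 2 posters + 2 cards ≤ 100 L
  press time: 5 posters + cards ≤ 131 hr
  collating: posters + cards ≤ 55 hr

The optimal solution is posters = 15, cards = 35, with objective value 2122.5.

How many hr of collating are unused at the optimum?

5

collating used = 1·15 + 1·35 = 50; slack = 55 − 50 = 5.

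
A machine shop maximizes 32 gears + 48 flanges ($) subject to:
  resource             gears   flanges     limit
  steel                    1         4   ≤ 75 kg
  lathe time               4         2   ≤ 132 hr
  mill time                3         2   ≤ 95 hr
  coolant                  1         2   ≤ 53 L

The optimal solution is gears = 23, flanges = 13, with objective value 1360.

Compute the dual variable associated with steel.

At the optimum: steel uses 75 of 75 (binding); lathe time uses 118 of 132 (slack = 14); mill time uses 95 of 95 (binding); coolant uses 49 of 53 (slack = 4).
Slack constraints have shadow price 0 (complementary slackness).
From A_Bᵀ y = c: 1·y_steel + 3·y_mill time = 32; 4·y_steel + 2·y_mill time = 48.
→ y_steel = 8 and y_mill time = 8.
Shadow price of steel = 8.

8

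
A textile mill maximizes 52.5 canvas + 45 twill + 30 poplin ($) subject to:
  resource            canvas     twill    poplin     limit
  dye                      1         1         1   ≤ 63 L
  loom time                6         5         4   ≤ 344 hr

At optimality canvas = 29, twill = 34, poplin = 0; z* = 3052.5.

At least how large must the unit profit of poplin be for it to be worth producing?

Check each constraint at x*: dye 63/63 (tight); loom time 344/344 (tight).
The binding rows give the dual system: 1·y_dye + 6·y_loom time = 52.5 and 1·y_dye + 5·y_loom time = 45.
This yields shadow prices y_dye = 7.5, y_loom time = 7.5.
poplin enters the basis when its profit ≥ yᵀa₃ = 7.5·1 + 7.5·4 = 37.5.

37.5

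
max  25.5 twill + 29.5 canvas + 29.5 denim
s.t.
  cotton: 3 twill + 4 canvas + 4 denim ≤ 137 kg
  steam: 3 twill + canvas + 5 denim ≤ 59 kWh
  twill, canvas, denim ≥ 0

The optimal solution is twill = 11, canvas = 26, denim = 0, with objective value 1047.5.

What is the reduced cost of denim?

Check each constraint at x*: cotton 137/137 (tight); steam 59/59 (tight).
The binding rows give the dual system: 3·y_cotton + 3·y_steam = 25.5 and 4·y_cotton + 1·y_steam = 29.5.
Solving: y_cotton = 7, y_steam = 1.5.
Reduced cost of denim: c₃ − yᵀa₃ = 29.5 − (7·4 + 1.5·5) = 29.5 − 35.5 = -6.

-6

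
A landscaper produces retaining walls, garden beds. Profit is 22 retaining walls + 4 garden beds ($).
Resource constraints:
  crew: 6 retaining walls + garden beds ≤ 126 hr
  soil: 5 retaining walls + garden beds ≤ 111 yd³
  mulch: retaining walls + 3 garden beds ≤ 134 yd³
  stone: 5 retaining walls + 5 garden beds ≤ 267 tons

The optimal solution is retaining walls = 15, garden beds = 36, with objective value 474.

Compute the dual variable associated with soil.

Check each constraint at x*: crew 126/126 (tight); soil 111/111 (tight); mulch 123/134 (slack 11); stone 255/267 (slack 12).
Since mulch, stone are not tight, their duals are 0.
From A_Bᵀ y = c: 6·y_crew + 5·y_soil = 22; 1·y_crew + 1·y_soil = 4.
→ y_crew = 2 and y_soil = 2.
Shadow price of soil = 2.

2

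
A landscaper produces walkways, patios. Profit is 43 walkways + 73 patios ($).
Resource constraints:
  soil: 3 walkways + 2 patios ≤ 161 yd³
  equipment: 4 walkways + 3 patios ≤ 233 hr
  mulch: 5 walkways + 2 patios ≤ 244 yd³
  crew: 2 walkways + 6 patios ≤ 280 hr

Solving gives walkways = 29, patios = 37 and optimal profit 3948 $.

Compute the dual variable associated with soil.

At the optimum: soil uses 161 of 161 (binding); equipment uses 227 of 233 (slack = 6); mulch uses 219 of 244 (slack = 25); crew uses 280 of 280 (binding).
Since equipment, mulch are not tight, their duals are 0.
From A_Bᵀ y = c: 3·y_soil + 2·y_crew = 43; 2·y_soil + 6·y_crew = 73.
Solving: y_soil = 8, y_crew = 9.5.
Shadow price of soil = 8.

8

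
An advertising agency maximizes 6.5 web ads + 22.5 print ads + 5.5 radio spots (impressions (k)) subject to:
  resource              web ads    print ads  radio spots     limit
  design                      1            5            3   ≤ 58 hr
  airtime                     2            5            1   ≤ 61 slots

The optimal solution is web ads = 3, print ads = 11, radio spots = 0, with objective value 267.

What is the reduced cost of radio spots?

Both design and airtime are binding at x*.
The binding rows give the dual system: 1·y_design + 2·y_airtime = 6.5 and 5·y_design + 5·y_airtime = 22.5.
Solving: y_design = 2.5, y_airtime = 2.
Reduced cost of radio spots: c₃ − yᵀa₃ = 5.5 − (2.5·3 + 2·1) = 5.5 − 9.5 = -4.

-4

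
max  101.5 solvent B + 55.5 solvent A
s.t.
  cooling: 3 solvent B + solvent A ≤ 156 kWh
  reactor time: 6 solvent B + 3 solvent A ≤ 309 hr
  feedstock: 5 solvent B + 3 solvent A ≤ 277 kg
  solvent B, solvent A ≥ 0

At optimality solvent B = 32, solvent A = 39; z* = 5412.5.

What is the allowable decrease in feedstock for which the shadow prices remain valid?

Binding constraints: reactor time, feedstock. The basis is B = [[6,3],[5,3]] with det 3.
Per unit decrease in feedstock, x* moves by d = (1, -2).
The basis stays optimal until solvent A reaches 0; allowable decrease = 19.5 kg.

19.5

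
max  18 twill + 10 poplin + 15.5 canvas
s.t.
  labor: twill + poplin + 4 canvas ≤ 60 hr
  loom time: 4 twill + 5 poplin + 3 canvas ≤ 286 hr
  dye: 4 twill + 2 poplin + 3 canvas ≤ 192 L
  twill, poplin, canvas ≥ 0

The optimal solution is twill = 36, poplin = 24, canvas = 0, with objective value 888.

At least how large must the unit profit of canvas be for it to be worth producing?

Check each constraint at x*: labor 60/60 (tight); loom time 264/286 (slack 22); dye 192/192 (tight).
Slack constraints have shadow price 0 (complementary slackness).
The binding rows give the dual system: 1·y_labor + 4·y_dye = 18 and 1·y_labor + 2·y_dye = 10.
This yields shadow prices y_labor = 2, y_dye = 4.
canvas enters the basis when its profit ≥ yᵀa₃ = 2·4 + 4·3 = 20.

20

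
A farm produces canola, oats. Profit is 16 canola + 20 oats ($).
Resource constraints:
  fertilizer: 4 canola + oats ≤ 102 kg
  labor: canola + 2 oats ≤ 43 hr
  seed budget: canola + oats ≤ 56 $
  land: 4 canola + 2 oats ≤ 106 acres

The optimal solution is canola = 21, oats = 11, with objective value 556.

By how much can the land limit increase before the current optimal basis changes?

6

Binding constraints: labor, land. The basis is B = [[1,2],[4,2]] with det -6.
Per unit increase in land, x* moves by d = (0.3333, -0.1667).
The basis stays optimal until fertilizer becomes binding; allowable increase = 6 acres.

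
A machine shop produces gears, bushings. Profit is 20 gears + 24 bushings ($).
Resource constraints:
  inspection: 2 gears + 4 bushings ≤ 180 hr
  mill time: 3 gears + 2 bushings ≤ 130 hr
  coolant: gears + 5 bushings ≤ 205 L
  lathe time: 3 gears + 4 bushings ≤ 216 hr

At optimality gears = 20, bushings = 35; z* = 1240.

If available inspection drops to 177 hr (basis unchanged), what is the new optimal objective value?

At the optimum: inspection uses 180 of 180 (binding); mill time uses 130 of 130 (binding); coolant uses 195 of 205 (slack = 10); lathe time uses 200 of 216 (slack = 16).
Since coolant, lathe time are not tight, their duals are 0.
The binding rows give the dual system: 2·y_inspection + 3·y_mill time = 20 and 4·y_inspection + 2·y_mill time = 24.
Solving: y_inspection = 4, y_mill time = 4.
Δz = y_inspection·Δb = 4 × (-3) = -12, so new z* = 1240 − 12 = 1228.

1228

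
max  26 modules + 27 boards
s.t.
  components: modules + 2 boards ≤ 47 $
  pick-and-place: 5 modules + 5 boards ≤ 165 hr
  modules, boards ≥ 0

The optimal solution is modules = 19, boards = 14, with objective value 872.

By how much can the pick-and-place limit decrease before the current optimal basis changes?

47.5

Binding constraints: components, pick-and-place. The basis is B = [[1,2],[5,5]] with det -5.
Per unit decrease in pick-and-place, x* moves by d = (-0.4, 0.2).
The basis stays optimal until modules reaches 0; allowable decrease = 47.5 hr.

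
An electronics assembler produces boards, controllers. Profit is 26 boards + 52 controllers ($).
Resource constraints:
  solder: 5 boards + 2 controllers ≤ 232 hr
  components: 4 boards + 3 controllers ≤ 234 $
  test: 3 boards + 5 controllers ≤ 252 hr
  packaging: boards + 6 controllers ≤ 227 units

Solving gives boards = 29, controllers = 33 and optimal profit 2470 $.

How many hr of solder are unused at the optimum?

21

solder used = 5·29 + 2·33 = 211; slack = 232 − 211 = 21.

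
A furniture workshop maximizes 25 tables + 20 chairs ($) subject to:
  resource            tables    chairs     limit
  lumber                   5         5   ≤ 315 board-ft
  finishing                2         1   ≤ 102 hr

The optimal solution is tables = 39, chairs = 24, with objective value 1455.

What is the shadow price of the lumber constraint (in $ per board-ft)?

Both lumber and finishing are binding at x*.
Dual feasibility on the basic columns requires 5·y_lumber + 2·y_finishing = 25, 5·y_lumber + 1·y_finishing = 20.
This yields shadow prices y_lumber = 3, y_finishing = 5.
Shadow price of lumber = 3.

3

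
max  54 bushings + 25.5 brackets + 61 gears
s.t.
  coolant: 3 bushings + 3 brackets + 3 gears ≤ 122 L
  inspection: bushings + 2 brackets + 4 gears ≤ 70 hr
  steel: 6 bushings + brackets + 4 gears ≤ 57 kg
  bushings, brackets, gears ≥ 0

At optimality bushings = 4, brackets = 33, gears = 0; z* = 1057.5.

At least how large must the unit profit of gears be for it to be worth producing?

At the optimum: coolant uses 111 of 122 (slack = 11); inspection uses 70 of 70 (binding); steel uses 57 of 57 (binding).
Slack constraints have shadow price 0 (complementary slackness).
From A_Bᵀ y = c: 1·y_inspection + 6·y_steel = 54; 2·y_inspection + 1·y_steel = 25.5.
This yields shadow prices y_inspection = 9, y_steel = 7.5.
gears enters the basis when its profit ≥ yᵀa₃ = 9·4 + 7.5·4 = 66.

66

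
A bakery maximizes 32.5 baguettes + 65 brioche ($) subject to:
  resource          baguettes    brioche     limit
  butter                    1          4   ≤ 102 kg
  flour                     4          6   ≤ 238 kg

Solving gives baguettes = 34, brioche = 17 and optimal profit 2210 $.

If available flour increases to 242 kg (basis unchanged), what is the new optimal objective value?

2236

Both butter and flour are binding at x*.
The binding rows give the dual system: 1·y_butter + 4·y_flour = 32.5 and 4·y_butter + 6·y_flour = 65.
→ y_butter = 6.5 and y_flour = 6.5.
Δz = y_flour·Δb = 6.5 × (4) = 26, so new z* = 2210 + 26 = 2236.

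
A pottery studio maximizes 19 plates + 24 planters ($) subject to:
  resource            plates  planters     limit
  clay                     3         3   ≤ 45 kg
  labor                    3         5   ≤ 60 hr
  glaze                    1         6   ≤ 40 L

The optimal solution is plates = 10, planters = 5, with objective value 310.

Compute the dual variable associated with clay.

6

Check each constraint at x*: clay 45/45 (tight); labor 55/60 (slack 5); glaze 40/40 (tight).
Since labor is not tight, its dual is 0.
Dual feasibility on the basic columns requires 3·y_clay + 1·y_glaze = 19, 3·y_clay + 6·y_glaze = 24.
Solving: y_clay = 6, y_glaze = 1.
Shadow price of clay = 6.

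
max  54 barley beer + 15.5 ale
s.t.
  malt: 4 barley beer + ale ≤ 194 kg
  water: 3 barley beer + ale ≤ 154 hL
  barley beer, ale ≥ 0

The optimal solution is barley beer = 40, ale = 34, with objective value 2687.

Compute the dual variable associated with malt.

7.5

Check each constraint at x*: malt 194/194 (tight); water 154/154 (tight).
The binding rows give the dual system: 4·y_malt + 3·y_water = 54 and 1·y_malt + 1·y_water = 15.5.
Solving: y_malt = 7.5, y_water = 8.
Shadow price of malt = 7.5.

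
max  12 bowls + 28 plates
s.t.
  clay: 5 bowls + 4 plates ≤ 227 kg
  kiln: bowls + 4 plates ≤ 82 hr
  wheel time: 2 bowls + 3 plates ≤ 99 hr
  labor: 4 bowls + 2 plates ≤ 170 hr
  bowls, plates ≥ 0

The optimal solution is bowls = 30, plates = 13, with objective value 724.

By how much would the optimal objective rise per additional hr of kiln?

Check each constraint at x*: clay 202/227 (slack 25); kiln 82/82 (tight); wheel time 99/99 (tight); labor 146/170 (slack 24).
By complementary slackness, y = 0 for the non-binding constraints.
Dual feasibility on the basic columns requires 1·y_kiln + 2·y_wheel time = 12, 4·y_kiln + 3·y_wheel time = 28.
→ y_kiln = 4 and y_wheel time = 4.
Shadow price of kiln = 4.

4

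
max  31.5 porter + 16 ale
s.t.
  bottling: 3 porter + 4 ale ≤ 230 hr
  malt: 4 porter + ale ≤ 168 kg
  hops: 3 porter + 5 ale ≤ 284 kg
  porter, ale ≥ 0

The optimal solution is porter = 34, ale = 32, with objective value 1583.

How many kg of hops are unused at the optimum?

hops used = 3·34 + 5·32 = 262; slack = 284 − 262 = 22.

22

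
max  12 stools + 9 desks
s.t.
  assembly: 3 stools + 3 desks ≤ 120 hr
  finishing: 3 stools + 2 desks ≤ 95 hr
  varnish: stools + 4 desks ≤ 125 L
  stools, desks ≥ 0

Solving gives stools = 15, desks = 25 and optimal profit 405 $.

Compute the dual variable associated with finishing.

Check each constraint at x*: assembly 120/120 (tight); finishing 95/95 (tight); varnish 115/125 (slack 10).
Slack constraints have shadow price 0 (complementary slackness).
The binding rows give the dual system: 3·y_assembly + 3·y_finishing = 12 and 3·y_assembly + 2·y_finishing = 9.
→ y_assembly = 1 and y_finishing = 3.
Shadow price of finishing = 3.

3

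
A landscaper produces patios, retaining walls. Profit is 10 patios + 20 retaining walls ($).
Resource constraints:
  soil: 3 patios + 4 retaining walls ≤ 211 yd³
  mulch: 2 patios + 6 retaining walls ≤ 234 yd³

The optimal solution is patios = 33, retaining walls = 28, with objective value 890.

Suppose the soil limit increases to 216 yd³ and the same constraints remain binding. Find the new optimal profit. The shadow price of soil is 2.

Δb = 5, so new z* = 890 + (2)·(5) = 890 + 10 = 900.

900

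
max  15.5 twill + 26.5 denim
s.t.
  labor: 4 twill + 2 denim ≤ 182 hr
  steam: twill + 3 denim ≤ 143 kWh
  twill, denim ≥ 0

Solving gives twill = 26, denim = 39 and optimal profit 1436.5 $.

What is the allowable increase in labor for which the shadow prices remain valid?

Binding constraints: labor, steam. The basis is B = [[4,2],[1,3]] with det 10.
Per unit increase in labor, x* moves by d = (0.3, -0.1).
The basis stays optimal until denim reaches 0; allowable increase = 390 hr.

390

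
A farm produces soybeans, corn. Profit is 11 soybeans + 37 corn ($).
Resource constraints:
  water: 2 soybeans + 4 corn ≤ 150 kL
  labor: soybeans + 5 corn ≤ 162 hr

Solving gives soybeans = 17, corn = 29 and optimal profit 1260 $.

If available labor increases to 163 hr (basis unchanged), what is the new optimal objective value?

At the optimum: water uses 150 of 150 (binding); labor uses 162 of 162 (binding).
Dual feasibility on the basic columns requires 2·y_water + 1·y_labor = 11, 4·y_water + 5·y_labor = 37.
→ y_water = 3 and y_labor = 5.
Δz = y_labor·Δb = 5 × (1) = 5, so new z* = 1260 + 5 = 1265.

1265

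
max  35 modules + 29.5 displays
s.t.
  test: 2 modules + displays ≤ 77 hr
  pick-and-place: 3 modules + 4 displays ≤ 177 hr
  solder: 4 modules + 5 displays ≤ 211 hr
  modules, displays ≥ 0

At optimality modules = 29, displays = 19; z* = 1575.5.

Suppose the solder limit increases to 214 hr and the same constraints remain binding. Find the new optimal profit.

Binding: test and solder. Non-binding: pick-and-place (14 unused).
Since pick-and-place is not tight, its dual is 0.
The binding rows give the dual system: 2·y_test + 4·y_solder = 35 and 1·y_test + 5·y_solder = 29.5.
This yields shadow prices y_test = 9.5, y_solder = 4.
Δz = y_solder·Δb = 4 × (3) = 12, so new z* = 1575.5 + 12 = 1587.5.

1587.5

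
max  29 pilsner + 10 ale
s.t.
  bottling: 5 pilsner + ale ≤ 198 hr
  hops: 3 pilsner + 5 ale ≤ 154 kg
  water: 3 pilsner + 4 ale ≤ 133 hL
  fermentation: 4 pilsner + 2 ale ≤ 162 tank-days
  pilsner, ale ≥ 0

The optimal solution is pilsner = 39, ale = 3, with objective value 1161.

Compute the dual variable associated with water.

At the optimum: bottling uses 198 of 198 (binding); hops uses 132 of 154 (slack = 22); water uses 129 of 133 (slack = 4); fermentation uses 162 of 162 (binding).
Since hops, water are not tight, their duals are 0.
The binding rows give the dual system: 5·y_bottling + 4·y_fermentation = 29 and 1·y_bottling + 2·y_fermentation = 10.
This yields shadow prices y_bottling = 3, y_fermentation = 3.5.
Shadow price of water = 0.

0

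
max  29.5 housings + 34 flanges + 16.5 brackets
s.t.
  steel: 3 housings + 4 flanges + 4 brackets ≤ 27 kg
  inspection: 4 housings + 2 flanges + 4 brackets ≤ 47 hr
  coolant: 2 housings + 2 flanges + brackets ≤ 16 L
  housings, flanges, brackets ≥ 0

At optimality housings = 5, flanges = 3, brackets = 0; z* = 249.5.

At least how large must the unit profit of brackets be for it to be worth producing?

26

Check each constraint at x*: steel 27/27 (tight); inspection 26/47 (slack 21); coolant 16/16 (tight).
Since inspection is not tight, its dual is 0.
The binding rows give the dual system: 3·y_steel + 2·y_coolant = 29.5 and 4·y_steel + 2·y_coolant = 34.
This yields shadow prices y_steel = 4.5, y_coolant = 8.
brackets enters the basis when its profit ≥ yᵀa₃ = 4.5·4 + 8·1 = 26.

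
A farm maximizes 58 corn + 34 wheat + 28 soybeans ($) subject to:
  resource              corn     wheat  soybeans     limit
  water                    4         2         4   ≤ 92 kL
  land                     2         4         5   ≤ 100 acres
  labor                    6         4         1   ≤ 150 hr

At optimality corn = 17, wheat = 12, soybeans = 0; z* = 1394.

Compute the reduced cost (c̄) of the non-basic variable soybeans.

Check each constraint at x*: water 92/92 (tight); land 82/100 (slack 18); labor 150/150 (tight).
By complementary slackness, y = 0 for the non-binding constraint.
Dual feasibility on the basic columns requires 4·y_water + 6·y_labor = 58, 2·y_water + 4·y_labor = 34.
Solving: y_water = 7, y_labor = 5.
Reduced cost of soybeans: c₃ − yᵀa₃ = 28 − (7·4 + 5·1) = 28 − 33 = -5.

-5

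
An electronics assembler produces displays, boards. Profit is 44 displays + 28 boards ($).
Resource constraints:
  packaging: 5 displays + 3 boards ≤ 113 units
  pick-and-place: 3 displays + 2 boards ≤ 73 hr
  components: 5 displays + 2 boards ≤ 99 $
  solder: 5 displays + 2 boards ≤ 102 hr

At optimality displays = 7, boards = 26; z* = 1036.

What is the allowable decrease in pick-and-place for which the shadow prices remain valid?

Binding constraints: packaging, pick-and-place. The basis is B = [[5,3],[3,2]] with det 1.
Per unit decrease in pick-and-place, x* moves by d = (3, -5).
The basis stays optimal until components becomes binding; allowable decrease = 2.4 hr.

2.4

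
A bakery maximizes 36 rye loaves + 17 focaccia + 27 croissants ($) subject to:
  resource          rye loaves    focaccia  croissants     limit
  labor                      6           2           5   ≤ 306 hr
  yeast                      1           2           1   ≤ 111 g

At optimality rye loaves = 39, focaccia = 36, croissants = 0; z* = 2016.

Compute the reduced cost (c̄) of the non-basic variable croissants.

Both labor and yeast are binding at x*.
The binding rows give the dual system: 6·y_labor + 1·y_yeast = 36 and 2·y_labor + 2·y_yeast = 17.
This yields shadow prices y_labor = 5.5, y_yeast = 3.
Reduced cost of croissants: c₃ − yᵀa₃ = 27 − (5.5·5 + 3·1) = 27 − 30.5 = -3.5.

-3.5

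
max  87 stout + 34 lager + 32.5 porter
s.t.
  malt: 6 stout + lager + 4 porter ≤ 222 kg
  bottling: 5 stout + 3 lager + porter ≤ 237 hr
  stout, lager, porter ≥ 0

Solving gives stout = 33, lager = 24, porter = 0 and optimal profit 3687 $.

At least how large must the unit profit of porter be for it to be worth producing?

37

At the optimum: malt uses 222 of 222 (binding); bottling uses 237 of 237 (binding).
Dual feasibility on the basic columns requires 6·y_malt + 5·y_bottling = 87, 1·y_malt + 3·y_bottling = 34.
This yields shadow prices y_malt = 7, y_bottling = 9.
porter enters the basis when its profit ≥ yᵀa₃ = 7·4 + 9·1 = 37.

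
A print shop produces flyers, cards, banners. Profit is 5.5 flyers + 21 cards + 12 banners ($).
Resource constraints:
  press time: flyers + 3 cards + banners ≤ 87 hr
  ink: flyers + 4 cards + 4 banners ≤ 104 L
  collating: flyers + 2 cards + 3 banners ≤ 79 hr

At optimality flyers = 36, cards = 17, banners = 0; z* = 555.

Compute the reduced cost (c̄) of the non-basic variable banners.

-7

Check each constraint at x*: press time 87/87 (tight); ink 104/104 (tight); collating 70/79 (slack 9).
Since collating is not tight, its dual is 0.
The binding rows give the dual system: 1·y_press time + 1·y_ink = 5.5 and 3·y_press time + 4·y_ink = 21.
→ y_press time = 1 and y_ink = 4.5.
Reduced cost of banners: c₃ − yᵀa₃ = 12 − (1·1 + 4.5·4) = 12 − 19 = -7.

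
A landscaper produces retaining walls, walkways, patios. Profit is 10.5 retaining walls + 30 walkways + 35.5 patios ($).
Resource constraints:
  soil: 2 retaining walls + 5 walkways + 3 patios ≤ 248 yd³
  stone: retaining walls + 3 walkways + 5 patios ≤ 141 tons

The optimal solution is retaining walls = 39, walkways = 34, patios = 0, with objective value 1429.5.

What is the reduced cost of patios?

-6.5

Check each constraint at x*: soil 248/248 (tight); stone 141/141 (tight).
From A_Bᵀ y = c: 2·y_soil + 1·y_stone = 10.5; 5·y_soil + 3·y_stone = 30.
→ y_soil = 1.5 and y_stone = 7.5.
Reduced cost of patios: c₃ − yᵀa₃ = 35.5 − (1.5·3 + 7.5·5) = 35.5 − 42 = -6.5.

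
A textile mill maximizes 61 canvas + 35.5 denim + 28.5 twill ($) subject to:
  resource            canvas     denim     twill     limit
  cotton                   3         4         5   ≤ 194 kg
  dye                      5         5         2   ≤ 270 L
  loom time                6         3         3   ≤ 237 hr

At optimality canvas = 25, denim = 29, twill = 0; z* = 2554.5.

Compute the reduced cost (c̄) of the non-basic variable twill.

Binding: dye and loom time. Non-binding: cotton (3 unused).
Slack constraints have shadow price 0 (complementary slackness).
From A_Bᵀ y = c: 5·y_dye + 6·y_loom time = 61; 5·y_dye + 3·y_loom time = 35.5.
Solving: y_dye = 2, y_loom time = 8.5.
Reduced cost of twill: c₃ − yᵀa₃ = 28.5 − (2·2 + 8.5·3) = 28.5 − 29.5 = -1.

-1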